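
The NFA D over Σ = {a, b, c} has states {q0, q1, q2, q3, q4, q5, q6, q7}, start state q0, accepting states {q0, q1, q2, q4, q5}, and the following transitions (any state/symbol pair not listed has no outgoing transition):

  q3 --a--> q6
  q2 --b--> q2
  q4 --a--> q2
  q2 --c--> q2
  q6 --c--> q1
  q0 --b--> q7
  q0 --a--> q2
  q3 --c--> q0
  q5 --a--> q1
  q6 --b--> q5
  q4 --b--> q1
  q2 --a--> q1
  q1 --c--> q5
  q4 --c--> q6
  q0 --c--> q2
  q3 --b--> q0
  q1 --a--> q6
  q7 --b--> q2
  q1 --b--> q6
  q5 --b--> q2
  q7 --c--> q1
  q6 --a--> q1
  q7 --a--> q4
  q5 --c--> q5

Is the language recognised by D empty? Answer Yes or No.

No

The empty string ε is accepted: the run q0 ends in the accepting state q0.
Since at least one string is accepted, L(D) is not empty.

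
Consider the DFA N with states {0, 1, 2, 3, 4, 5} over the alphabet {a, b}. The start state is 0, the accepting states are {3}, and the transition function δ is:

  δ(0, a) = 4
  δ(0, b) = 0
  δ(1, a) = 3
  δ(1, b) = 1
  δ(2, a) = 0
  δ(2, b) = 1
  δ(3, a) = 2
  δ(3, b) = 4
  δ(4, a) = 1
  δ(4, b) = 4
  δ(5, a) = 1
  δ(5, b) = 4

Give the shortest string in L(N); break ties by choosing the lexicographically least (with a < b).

aaa

A breadth-first search from 0 reaches an accepting state first via the path 0 → 4 → 1 → 3 on input aaa.
No string of length < 3 is accepted (BFS exhausts all shorter strings without reaching an accepting state), and aaa is the lexicographically least accepting string of length 3.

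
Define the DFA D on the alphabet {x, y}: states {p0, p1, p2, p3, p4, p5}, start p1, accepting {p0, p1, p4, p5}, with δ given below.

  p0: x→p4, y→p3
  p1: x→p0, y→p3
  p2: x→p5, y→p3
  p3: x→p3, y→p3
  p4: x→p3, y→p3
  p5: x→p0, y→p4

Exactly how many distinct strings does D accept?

The useful subgraph on states {p0, p1, p4} is acyclic, so L(D) is finite; the longest accepting path visits 3 useful states, giving maximum string length 2.
Counting accepting paths from p1 by length: 1 of length 0, 1 of length 1, 1 of length 2. Total 3.

3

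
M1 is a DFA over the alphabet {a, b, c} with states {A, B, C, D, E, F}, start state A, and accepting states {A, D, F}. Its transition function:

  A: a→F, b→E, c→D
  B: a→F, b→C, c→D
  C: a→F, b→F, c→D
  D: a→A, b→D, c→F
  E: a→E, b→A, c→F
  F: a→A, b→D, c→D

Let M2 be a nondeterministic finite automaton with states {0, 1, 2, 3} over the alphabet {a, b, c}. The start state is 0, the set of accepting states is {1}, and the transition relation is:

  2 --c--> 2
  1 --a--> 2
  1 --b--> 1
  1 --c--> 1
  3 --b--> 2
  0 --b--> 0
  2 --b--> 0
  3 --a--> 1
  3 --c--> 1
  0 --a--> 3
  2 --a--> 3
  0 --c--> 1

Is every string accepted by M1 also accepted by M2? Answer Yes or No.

The empty string ε is in L(M1) but not in L(M2).
So L(M1) ⊄ L(M2).

No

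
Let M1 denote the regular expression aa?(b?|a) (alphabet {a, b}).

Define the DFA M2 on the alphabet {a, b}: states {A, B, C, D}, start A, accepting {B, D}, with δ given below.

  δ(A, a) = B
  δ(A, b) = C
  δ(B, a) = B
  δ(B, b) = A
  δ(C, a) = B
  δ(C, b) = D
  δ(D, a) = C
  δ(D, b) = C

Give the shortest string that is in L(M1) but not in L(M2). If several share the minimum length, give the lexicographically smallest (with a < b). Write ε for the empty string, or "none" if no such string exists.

The string ab is accepted by M1 but not by M2.
No shorter string lies in the difference, and ab is the lexicographically first length-2 string in L(M1) \ L(M2).

ab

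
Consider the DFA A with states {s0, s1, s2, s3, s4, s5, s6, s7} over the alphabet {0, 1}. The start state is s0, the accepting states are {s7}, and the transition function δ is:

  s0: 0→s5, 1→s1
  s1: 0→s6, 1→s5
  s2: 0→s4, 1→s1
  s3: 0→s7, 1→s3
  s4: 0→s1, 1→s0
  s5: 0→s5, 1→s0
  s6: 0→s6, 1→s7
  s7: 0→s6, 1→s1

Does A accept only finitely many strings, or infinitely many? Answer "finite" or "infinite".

infinite

State s0 is reachable from the start and can reach an accepting state, and it lies on the cycle s0 → s1 → s5 → s0.
Traversing that cycle any number of times yields accepted strings of unbounded length, so the language is infinite.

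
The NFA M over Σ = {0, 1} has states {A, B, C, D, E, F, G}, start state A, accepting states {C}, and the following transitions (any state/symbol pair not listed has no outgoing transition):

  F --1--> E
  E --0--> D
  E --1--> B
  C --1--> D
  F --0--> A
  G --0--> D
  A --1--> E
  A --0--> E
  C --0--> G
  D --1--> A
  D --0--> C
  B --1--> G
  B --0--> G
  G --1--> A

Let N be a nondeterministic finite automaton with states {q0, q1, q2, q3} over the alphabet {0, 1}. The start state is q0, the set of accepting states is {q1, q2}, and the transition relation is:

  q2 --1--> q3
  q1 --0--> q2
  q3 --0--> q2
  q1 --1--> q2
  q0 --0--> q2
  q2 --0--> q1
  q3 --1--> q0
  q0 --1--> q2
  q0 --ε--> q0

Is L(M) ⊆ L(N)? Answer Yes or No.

Exploring the product automaton M × N from the start pair (A, q0), following both machines on each input symbol, reaches 19 state pairs: (A, q0), (E, q2), (D, q1), (B, q3), (C, q2), (A, q2), (G, q2), (G, q0), (G, q1), (D, q3), (E, q1), (E, q3), (A, q3), (D, q2), (B, q2), (B, q0), (E, q0), (C, q1), (G, q3).
M accepts in {C} and N accepts in {q1, q2}. The reachable pairs whose M-component is accepting are (C, q2), (C, q1); in each of them the N-component is accepting too, so the product for L(M) \ L(N) (M-component accepting, N-component rejecting) has no reachable accepting pair and the difference is empty.
Hence every string in L(M) is also in L(N).

Yes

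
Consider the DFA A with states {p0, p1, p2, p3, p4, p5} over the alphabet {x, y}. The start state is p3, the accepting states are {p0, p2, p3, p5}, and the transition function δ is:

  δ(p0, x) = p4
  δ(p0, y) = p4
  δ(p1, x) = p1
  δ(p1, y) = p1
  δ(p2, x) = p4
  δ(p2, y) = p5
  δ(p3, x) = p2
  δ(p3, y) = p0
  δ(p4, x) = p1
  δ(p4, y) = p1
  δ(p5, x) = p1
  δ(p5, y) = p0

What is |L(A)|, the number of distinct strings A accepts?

The useful subgraph on states {p0, p2, p3, p5} is acyclic, so L(A) is finite; the longest accepting path visits 4 useful states, giving maximum string length 3.
Counting accepting paths from p3 by length: 1 of length 0, 2 of length 1, 1 of length 2, 1 of length 3. Total 5.

5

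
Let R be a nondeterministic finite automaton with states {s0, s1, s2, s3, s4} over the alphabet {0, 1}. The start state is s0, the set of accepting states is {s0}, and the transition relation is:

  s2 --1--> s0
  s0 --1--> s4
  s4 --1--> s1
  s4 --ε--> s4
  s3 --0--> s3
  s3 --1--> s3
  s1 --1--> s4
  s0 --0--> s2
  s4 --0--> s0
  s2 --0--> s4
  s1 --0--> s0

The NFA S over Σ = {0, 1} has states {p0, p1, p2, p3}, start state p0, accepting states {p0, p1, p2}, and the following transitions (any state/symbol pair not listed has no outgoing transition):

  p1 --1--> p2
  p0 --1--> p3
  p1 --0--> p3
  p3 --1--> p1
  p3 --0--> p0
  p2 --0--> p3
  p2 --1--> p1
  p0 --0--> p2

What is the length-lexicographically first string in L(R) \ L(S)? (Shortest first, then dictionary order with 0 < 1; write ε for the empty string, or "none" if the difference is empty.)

The string 110 is accepted by R but not by S.
No shorter string lies in the difference, and 110 is the lexicographically first length-3 string in L(R) \ L(S).

110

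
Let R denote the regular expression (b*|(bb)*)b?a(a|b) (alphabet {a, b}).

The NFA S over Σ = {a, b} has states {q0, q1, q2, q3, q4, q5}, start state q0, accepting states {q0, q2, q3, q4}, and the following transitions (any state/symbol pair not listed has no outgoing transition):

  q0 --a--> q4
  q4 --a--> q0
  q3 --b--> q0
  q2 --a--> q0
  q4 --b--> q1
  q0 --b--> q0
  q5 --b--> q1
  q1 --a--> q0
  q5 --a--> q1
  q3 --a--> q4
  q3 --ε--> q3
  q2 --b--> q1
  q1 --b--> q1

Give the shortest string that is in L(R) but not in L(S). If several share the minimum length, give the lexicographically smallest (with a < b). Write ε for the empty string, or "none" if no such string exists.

The string ab is accepted by R but not by S.
No shorter string lies in the difference, and ab is the lexicographically first length-2 string in L(R) \ L(S).

ab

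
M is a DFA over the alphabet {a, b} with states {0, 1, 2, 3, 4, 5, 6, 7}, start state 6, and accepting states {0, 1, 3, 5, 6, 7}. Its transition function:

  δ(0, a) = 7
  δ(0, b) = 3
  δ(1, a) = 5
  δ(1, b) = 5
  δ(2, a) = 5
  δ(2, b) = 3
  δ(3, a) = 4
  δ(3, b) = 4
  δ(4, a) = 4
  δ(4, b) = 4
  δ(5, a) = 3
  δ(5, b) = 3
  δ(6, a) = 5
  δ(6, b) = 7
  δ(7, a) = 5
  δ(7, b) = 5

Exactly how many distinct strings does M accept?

The useful subgraph on states {3, 5, 6, 7} is acyclic, so L(M) is finite; the longest accepting path visits 4 useful states, giving maximum string length 3.
Counting accepting paths from 6 by length: 1 of length 0, 2 of length 1, 4 of length 2, 4 of length 3. Total 11.

11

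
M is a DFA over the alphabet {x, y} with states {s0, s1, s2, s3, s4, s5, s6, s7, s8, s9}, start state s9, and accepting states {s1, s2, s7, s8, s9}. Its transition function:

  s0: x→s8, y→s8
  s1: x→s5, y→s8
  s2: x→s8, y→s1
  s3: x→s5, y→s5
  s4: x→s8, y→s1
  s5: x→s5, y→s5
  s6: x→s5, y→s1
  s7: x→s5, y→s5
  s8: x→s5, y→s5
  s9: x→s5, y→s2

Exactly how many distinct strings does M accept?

The useful subgraph on states {s1, s2, s8, s9} is acyclic, so L(M) is finite; the longest accepting path visits 4 useful states, giving maximum string length 3.
Counting accepting paths from s9 by length: 1 of length 0, 1 of length 1, 2 of length 2, 1 of length 3. Total 5.

5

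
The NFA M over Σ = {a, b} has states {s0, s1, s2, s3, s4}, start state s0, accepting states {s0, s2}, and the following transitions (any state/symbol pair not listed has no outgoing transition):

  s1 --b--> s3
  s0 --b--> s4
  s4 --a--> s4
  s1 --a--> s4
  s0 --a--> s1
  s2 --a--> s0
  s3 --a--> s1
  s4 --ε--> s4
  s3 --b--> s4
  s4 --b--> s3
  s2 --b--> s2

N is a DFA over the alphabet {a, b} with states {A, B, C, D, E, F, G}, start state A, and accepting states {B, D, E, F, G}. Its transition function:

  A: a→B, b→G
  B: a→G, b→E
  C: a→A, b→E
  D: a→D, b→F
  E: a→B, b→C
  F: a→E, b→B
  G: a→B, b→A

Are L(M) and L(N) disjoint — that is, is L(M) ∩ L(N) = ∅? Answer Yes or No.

Exploring the product automaton M × N from the start pair (s0, A), following both machines on each input symbol, reaches 9 state pairs: (s0, A), (s1, B), (s4, G), (s3, E), (s4, B), (s3, A), (s4, C), (s4, A), (s3, G).
M accepts in {s0, s2} and N accepts in {B, D, E, F, G}; no reachable pair has both components accepting, so no string drives both machines to acceptance simultaneously and L(M) ∩ L(N) = ∅.
So no string is accepted by both, and the intersection is empty.

Yes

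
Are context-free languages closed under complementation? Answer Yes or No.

CFLs are closed under union, so if they were also closed under complement they would be closed under intersection by De Morgan (L₁ ∩ L₂ is the complement of the union of the complements). But {aⁿbⁿcᵐ} ∩ {aᵐbⁿcⁿ} = {aⁿbⁿcⁿ} is not context-free although both operands are.

No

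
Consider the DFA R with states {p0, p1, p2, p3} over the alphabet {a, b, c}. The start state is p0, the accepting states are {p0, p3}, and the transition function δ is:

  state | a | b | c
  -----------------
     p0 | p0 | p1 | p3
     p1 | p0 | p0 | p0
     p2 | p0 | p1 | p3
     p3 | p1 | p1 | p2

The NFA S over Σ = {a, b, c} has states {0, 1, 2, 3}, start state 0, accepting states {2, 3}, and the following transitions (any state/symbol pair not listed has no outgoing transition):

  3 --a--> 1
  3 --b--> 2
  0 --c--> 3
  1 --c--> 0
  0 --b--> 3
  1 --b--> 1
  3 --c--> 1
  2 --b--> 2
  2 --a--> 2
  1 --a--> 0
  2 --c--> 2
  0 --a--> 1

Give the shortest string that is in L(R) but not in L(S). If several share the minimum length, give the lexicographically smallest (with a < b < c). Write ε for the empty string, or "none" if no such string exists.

ε

The empty string ε is accepted by R but not by S.
Since ε is the unique shortest string, it is the required witness.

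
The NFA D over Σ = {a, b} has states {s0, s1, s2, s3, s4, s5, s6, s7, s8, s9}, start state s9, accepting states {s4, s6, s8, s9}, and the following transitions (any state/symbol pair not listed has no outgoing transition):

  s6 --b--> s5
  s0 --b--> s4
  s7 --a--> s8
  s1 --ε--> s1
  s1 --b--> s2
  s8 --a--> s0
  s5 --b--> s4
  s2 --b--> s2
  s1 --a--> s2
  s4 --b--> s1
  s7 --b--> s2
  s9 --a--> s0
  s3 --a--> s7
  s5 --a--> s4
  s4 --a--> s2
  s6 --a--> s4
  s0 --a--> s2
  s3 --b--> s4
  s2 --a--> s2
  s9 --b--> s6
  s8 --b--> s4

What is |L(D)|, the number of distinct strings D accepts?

The useful subgraph on states {s0, s4, s5, s6, s9} is acyclic, so L(D) is finite; the longest accepting path visits 4 useful states, giving maximum string length 3.
Counting accepting paths from s9 by length: 1 of length 0, 1 of length 1, 2 of length 2, 2 of length 3. Total 6.

6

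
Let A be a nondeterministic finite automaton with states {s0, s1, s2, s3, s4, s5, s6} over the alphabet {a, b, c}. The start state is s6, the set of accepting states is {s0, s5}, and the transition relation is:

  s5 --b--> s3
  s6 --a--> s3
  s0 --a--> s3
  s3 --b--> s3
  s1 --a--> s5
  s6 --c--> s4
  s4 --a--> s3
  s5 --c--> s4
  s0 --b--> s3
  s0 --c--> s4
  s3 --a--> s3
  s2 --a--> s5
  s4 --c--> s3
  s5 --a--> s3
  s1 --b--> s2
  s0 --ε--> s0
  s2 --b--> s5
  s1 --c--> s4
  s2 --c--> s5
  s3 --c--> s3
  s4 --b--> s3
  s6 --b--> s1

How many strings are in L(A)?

4

The useful subgraph on states {s1, s2, s5, s6} is acyclic, so L(A) is finite; the longest accepting path visits 4 useful states, giving maximum string length 3.
Counting accepting paths from s6 by length: 1 of length 2, 3 of length 3. Total 4.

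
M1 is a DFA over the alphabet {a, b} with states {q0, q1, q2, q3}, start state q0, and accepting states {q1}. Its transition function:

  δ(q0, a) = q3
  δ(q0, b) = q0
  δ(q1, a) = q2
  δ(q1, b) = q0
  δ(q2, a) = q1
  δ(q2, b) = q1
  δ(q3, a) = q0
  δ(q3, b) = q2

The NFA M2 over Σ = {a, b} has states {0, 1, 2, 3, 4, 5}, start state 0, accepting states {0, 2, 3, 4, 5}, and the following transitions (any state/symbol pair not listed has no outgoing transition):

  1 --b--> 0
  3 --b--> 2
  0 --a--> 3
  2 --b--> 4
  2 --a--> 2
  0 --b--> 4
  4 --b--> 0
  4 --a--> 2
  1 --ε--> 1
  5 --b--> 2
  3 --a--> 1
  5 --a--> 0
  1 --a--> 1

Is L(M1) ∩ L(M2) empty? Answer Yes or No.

The string aba is accepted by both M1 and M2.
Hence L(M1) ∩ L(M2) ≠ ∅.

No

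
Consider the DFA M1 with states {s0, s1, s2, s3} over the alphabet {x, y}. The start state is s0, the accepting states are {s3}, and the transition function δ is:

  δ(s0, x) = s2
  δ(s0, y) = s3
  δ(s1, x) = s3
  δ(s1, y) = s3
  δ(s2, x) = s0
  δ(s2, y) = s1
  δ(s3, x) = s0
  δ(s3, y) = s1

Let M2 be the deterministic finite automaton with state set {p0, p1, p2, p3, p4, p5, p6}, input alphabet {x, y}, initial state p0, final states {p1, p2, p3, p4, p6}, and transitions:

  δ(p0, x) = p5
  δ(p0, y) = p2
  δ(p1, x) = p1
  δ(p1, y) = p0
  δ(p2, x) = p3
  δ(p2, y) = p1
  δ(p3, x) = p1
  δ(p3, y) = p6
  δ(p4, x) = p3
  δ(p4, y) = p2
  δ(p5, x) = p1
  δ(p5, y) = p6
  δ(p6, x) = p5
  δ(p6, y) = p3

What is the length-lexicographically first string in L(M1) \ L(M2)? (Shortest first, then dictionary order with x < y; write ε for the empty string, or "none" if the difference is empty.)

xxy

The string xxy is accepted by M1 but not by M2.
No shorter string lies in the difference, and xxy is the lexicographically first length-3 string in L(M1) \ L(M2).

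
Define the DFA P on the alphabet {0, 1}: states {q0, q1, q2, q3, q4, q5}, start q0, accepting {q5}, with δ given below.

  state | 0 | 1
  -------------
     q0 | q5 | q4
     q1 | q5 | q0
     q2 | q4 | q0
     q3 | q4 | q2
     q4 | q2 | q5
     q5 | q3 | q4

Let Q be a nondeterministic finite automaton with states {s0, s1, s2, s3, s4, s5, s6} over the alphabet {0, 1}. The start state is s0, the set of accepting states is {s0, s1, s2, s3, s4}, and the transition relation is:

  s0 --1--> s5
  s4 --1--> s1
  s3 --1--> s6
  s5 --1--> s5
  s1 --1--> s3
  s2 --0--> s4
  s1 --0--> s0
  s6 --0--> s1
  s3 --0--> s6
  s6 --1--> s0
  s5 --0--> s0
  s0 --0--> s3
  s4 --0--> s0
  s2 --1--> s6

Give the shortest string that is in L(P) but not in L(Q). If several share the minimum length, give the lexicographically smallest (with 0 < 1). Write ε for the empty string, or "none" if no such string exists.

11

The string 11 is accepted by P but not by Q.
No shorter string lies in the difference, and 11 is the lexicographically first length-2 string in L(P) \ L(Q).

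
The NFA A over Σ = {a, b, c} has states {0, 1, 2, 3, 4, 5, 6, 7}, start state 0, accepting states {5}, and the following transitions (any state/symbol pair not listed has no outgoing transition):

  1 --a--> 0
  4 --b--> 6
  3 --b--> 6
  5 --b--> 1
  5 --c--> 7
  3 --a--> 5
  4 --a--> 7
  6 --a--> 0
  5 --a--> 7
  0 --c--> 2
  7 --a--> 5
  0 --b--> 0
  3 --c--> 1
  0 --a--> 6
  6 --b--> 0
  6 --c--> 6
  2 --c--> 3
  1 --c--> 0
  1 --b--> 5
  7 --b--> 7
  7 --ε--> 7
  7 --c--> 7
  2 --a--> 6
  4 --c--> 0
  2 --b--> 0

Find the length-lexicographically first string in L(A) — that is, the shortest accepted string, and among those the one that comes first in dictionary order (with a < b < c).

A breadth-first search from 0 reaches an accepting state first via the path 0 → 2 → 3 → 5 on input cca.
No string of length < 3 is accepted (BFS exhausts all shorter strings without reaching an accepting state), and cca is the lexicographically least accepting string of length 3.

cca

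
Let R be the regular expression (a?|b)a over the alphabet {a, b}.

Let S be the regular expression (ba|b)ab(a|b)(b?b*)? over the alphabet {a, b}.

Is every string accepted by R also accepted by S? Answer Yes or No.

The string a is in L(R) but not in L(S).
So L(R) ⊄ L(S).

No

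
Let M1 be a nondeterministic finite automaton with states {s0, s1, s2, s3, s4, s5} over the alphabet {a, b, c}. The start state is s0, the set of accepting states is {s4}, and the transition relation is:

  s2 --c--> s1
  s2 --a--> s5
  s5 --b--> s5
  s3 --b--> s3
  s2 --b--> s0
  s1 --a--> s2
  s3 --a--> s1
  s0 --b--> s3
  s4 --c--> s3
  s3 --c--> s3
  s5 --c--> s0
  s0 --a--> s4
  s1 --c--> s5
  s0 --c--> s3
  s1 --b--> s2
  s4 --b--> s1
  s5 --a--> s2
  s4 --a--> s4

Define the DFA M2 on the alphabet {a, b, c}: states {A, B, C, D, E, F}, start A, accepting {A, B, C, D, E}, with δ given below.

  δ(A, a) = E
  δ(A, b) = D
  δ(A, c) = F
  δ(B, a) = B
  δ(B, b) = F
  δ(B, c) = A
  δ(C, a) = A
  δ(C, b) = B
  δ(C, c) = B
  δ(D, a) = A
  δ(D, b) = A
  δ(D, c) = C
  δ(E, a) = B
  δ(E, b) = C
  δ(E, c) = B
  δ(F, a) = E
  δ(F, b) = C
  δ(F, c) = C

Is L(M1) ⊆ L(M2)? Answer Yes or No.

Exploring the product automaton M1 × M2 from the start pair (s0, A), following both machines on each input symbol, reaches 31 state pairs: (s0, A), (s4, E), (s3, D), (s3, F), (s4, B), (s1, C), (s3, B), (s1, A), (s3, A), (s3, C), (s1, E), (s1, F), (s2, A), (s2, B), (s5, B), (s1, B), (s2, E), (s2, D), (s5, F), (s2, C), (s5, C), (s5, E), (s0, D), (s0, F), (s2, F), (s5, A), (s0, C), (s0, B), (s4, A), (s5, D), (s1, D).
M1 accepts in {s4} and M2 accepts in {A, B, C, D, E}. The reachable pairs whose M1-component is accepting are (s4, E), (s4, B), (s4, A); in each of them the M2-component is accepting too, so the product for L(M1) \ L(M2) (M1-component accepting, M2-component rejecting) has no reachable accepting pair and the difference is empty.
Hence every string in L(M1) is also in L(M2).

Yes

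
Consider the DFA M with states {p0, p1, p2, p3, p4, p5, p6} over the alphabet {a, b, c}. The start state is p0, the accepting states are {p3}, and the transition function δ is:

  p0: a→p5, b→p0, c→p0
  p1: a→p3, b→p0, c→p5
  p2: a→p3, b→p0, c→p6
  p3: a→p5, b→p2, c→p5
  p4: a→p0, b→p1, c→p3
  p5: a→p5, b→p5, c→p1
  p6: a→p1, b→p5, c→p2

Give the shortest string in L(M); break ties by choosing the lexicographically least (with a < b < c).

A breadth-first search from p0 reaches an accepting state first via the path p0 → p5 → p1 → p3 on input aca.
No string of length < 3 is accepted (BFS exhausts all shorter strings without reaching an accepting state), and aca is the lexicographically least accepting string of length 3.

aca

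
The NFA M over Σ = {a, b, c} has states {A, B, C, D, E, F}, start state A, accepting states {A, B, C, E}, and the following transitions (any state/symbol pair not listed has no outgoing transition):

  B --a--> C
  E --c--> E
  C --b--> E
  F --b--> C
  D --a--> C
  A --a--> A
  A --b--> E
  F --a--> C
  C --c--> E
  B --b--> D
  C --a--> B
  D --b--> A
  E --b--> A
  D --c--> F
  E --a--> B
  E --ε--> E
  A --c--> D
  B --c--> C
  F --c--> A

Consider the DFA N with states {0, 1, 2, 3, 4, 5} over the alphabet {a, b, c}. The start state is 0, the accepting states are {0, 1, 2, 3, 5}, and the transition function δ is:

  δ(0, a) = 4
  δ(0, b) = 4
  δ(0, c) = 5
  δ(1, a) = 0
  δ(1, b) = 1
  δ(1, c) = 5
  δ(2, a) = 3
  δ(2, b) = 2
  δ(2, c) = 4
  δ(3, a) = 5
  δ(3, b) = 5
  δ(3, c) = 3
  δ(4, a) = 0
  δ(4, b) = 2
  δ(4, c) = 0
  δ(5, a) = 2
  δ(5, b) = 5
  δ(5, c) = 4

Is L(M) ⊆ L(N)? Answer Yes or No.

The string a is in L(M) but not in L(N).
So L(M) ⊄ L(N).

No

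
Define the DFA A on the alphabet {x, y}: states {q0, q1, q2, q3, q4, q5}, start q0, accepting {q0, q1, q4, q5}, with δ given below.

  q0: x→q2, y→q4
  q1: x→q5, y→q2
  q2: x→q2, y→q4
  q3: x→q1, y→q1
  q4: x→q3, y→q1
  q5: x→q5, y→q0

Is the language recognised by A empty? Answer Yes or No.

The empty string ε is accepted: the run q0 ends in the accepting state q0.
Since at least one string is accepted, L(A) is not empty.

No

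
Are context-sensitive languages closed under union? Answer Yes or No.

Yes

A linear-bounded automaton can nondeterministically choose to simulate the LBA for L₁ or the LBA for L₂; equivalently, with disjoint nonterminals, S → S₁ | S₂ added to two noncontracting grammars is still noncontracting.
So the context-sensitive languages are closed under union.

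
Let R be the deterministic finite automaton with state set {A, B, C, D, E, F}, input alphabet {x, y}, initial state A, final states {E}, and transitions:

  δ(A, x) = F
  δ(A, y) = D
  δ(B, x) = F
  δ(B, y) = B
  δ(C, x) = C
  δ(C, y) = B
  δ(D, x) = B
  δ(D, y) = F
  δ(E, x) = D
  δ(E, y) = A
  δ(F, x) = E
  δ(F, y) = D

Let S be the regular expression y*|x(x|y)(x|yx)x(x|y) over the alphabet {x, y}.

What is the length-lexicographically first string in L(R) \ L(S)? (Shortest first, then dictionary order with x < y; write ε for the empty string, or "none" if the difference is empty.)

The string xx is accepted by R but not by S.
No shorter string lies in the difference, and xx is the lexicographically first length-2 string in L(R) \ L(S).

xx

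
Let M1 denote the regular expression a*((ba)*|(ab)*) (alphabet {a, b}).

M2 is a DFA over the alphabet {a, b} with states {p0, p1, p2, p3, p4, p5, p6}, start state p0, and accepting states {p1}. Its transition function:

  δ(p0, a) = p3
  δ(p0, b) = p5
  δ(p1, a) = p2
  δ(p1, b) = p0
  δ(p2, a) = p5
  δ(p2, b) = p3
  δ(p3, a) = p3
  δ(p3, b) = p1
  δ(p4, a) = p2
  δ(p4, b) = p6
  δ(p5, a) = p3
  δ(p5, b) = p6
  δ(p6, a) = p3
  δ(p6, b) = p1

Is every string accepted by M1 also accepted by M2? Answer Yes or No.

The empty string ε is in L(M1) but not in L(M2).
So L(M1) ⊄ L(M2).

No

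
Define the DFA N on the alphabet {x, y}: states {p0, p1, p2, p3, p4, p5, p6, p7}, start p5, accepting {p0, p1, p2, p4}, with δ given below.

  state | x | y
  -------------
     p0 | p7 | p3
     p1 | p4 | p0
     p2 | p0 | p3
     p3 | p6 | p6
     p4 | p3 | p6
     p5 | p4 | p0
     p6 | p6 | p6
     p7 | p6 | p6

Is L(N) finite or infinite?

finite

The useful states (reachable from p5 and able to reach an accepting state) are {p0, p4, p5}.
Restricted to these states the transition graph has no cycle, so every accepting path has bounded length and L is finite.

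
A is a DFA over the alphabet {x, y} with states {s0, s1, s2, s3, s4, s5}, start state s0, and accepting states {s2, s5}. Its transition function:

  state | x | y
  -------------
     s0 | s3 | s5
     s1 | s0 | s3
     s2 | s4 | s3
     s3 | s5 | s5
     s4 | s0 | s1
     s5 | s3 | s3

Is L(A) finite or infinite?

State s3 is reachable from the start and can reach an accepting state, and it lies on the cycle s3 → s5 → s3.
Traversing that cycle any number of times yields accepted strings of unbounded length, so the language is infinite.

infinite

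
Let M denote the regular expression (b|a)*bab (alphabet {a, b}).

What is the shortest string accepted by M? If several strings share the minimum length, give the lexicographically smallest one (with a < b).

By inspection of the expression, no string of length less than 3 matches, and bab is the lexicographically first match of length 3.

bab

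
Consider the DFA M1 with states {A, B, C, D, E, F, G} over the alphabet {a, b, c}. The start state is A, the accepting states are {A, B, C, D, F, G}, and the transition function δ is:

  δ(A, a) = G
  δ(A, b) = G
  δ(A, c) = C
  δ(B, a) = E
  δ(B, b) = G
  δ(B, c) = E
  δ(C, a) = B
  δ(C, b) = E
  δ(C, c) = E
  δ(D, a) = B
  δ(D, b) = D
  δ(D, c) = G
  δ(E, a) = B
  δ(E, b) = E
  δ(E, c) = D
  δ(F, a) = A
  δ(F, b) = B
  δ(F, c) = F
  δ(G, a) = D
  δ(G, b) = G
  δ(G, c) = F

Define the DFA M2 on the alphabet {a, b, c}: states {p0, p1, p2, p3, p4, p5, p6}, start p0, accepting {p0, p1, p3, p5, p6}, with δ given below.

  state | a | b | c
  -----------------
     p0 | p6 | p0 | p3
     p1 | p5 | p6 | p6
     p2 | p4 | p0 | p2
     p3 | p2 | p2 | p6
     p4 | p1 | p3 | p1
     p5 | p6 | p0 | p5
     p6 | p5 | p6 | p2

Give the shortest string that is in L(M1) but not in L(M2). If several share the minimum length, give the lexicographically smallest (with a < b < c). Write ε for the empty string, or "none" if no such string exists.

ac

The string ac is accepted by M1 but not by M2.
No shorter string lies in the difference, and ac is the lexicographically first length-2 string in L(M1) \ L(M2).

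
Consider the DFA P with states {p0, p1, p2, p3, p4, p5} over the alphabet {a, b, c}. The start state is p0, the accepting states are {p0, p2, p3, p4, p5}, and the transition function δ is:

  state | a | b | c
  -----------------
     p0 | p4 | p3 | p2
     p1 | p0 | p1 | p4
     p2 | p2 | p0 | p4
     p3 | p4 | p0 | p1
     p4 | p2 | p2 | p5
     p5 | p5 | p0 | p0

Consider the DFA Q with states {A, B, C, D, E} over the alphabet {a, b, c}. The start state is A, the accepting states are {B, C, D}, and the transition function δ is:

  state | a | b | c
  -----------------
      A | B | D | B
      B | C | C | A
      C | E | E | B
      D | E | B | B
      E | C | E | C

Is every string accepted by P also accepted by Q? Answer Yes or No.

The empty string ε is in L(P) but not in L(Q).
So L(P) ⊄ L(Q).

No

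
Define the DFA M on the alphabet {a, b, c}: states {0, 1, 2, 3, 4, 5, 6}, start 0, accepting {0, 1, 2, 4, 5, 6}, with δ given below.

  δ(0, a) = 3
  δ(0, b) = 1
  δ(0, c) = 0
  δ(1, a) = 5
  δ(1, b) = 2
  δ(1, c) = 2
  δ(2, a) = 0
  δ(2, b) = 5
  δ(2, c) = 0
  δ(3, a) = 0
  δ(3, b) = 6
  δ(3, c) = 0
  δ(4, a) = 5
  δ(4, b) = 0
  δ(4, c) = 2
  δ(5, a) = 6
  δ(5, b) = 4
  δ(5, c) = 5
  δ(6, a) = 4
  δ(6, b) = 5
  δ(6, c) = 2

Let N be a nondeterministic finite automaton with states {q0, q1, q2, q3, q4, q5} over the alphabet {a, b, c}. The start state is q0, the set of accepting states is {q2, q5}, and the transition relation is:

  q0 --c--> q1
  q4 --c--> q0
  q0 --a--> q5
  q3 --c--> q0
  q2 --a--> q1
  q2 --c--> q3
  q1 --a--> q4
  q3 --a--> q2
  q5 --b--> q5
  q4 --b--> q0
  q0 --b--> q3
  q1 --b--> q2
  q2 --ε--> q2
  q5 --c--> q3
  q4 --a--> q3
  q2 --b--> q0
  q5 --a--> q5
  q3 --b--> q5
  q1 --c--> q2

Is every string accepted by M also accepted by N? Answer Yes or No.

The empty string ε is in L(M) but not in L(N).
So L(M) ⊄ L(N).

No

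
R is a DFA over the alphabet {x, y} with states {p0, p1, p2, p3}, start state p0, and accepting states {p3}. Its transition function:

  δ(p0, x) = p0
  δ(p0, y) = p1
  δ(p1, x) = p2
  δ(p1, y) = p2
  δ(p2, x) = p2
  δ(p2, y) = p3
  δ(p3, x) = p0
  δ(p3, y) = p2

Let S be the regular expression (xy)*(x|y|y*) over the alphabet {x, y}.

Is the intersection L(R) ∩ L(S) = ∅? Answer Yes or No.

The string yyy is accepted by both R and S.
Hence L(R) ∩ L(S) ≠ ∅.

No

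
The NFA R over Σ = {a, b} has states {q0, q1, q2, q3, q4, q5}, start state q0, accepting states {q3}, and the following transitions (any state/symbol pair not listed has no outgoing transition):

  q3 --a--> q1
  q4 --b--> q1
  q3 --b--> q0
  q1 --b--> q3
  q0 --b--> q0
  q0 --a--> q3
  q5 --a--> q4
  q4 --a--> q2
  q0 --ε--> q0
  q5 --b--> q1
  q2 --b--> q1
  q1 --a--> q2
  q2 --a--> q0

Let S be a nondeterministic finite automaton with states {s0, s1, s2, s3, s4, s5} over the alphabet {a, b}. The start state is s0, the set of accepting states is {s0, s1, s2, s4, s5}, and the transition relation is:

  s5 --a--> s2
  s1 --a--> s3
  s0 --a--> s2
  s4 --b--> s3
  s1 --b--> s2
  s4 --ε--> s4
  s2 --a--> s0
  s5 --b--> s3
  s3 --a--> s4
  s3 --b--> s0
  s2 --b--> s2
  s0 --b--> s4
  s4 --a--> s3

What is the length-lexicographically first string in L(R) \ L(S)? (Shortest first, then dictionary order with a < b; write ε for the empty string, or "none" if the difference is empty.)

ba

The string ba is accepted by R but not by S.
No shorter string lies in the difference, and ba is the lexicographically first length-2 string in L(R) \ L(S).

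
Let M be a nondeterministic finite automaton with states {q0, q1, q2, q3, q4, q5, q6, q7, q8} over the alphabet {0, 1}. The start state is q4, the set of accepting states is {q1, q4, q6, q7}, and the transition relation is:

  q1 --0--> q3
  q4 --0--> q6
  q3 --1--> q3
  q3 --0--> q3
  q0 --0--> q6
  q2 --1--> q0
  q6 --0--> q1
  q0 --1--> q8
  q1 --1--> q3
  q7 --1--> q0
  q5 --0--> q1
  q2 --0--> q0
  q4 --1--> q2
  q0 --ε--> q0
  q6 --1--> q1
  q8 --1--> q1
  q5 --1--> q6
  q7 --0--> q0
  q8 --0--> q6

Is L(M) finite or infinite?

The useful states (reachable from q4 and able to reach an accepting state) are {q0, q1, q2, q4, q6, q8}.
Restricted to these states the transition graph has no cycle, so every accepting path has bounded length and L is finite.

finite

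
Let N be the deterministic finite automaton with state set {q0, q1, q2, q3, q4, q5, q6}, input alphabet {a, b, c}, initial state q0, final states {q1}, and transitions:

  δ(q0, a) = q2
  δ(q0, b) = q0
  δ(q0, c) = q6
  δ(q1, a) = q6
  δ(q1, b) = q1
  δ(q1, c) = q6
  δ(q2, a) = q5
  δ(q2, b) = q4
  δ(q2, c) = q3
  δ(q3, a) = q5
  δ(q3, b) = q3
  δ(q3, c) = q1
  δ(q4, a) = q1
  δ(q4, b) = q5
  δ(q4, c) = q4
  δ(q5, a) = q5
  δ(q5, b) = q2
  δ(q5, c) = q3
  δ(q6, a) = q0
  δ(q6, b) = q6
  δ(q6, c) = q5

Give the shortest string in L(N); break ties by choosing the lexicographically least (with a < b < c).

A breadth-first search from q0 reaches an accepting state first via the path q0 → q2 → q4 → q1 on input aba.
No string of length < 3 is accepted (BFS exhausts all shorter strings without reaching an accepting state), and aba is the lexicographically least accepting string of length 3.

aba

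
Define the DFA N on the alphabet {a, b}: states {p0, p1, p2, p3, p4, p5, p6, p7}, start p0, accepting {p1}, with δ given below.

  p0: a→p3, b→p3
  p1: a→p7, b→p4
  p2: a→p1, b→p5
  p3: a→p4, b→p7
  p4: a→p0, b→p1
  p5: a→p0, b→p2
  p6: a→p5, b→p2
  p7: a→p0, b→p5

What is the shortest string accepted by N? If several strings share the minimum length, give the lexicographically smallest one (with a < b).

A breadth-first search from p0 reaches an accepting state first via the path p0 → p3 → p4 → p1 on input aab.
No string of length < 3 is accepted (BFS exhausts all shorter strings without reaching an accepting state), and aab is the lexicographically least accepting string of length 3.

aab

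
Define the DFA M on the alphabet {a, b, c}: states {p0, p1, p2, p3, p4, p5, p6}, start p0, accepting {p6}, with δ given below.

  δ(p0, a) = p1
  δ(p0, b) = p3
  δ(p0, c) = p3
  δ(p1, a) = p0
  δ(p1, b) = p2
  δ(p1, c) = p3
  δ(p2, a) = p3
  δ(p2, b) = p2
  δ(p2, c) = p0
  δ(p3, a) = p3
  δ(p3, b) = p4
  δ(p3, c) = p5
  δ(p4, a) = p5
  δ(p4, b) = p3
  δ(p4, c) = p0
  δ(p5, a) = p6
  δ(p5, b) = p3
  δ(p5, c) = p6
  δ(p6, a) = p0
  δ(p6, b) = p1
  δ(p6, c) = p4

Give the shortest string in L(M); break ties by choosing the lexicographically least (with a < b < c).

A breadth-first search from p0 reaches an accepting state first via the path p0 → p3 → p5 → p6 on input bca.
No string of length < 3 is accepted (BFS exhausts all shorter strings without reaching an accepting state), and bca is the lexicographically least accepting string of length 3.

bca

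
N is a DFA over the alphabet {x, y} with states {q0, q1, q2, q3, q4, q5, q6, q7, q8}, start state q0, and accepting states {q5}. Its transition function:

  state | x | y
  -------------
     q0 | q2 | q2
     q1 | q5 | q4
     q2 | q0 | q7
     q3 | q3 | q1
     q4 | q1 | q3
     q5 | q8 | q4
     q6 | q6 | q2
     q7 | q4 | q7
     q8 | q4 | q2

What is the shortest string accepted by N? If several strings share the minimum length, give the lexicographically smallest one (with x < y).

xyxxx

A breadth-first search from q0 reaches an accepting state first via the path q0 → q2 → q7 → q4 → q1 → q5 on input xyxxx.
No string of length < 5 is accepted (BFS exhausts all shorter strings without reaching an accepting state), and xyxxx is the lexicographically least accepting string of length 5.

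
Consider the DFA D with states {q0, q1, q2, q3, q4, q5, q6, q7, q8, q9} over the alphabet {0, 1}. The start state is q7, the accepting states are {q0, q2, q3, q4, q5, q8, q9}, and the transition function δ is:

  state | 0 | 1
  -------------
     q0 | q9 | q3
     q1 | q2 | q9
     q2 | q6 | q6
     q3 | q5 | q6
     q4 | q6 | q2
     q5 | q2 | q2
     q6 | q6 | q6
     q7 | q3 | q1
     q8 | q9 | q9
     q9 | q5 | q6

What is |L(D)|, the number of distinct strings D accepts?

9

The useful subgraph on states {q1, q2, q3, q5, q7, q9} is acyclic, so L(D) is finite; the longest accepting path visits 5 useful states, giving maximum string length 4.
Counting accepting paths from q7 by length: 1 of length 1, 3 of length 2, 3 of length 3, 2 of length 4. Total 9.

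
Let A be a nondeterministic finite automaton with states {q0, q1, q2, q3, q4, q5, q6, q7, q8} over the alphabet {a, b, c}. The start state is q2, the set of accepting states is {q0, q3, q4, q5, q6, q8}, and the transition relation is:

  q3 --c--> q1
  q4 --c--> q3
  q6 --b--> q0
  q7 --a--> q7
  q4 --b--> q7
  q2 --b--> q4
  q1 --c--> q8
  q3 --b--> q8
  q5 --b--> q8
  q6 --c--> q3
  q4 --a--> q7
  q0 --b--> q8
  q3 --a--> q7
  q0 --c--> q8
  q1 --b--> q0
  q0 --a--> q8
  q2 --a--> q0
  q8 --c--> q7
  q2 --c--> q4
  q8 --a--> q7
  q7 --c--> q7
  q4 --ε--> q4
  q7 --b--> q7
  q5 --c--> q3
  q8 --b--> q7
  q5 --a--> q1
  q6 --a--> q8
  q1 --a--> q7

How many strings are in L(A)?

20

The useful subgraph on states {q0, q1, q2, q3, q4, q8} is acyclic, so L(A) is finite; the longest accepting path visits 6 useful states, giving maximum string length 5.
Counting accepting paths from q2 by length: 3 of length 1, 5 of length 2, 2 of length 3, 4 of length 4, 6 of length 5. Total 20.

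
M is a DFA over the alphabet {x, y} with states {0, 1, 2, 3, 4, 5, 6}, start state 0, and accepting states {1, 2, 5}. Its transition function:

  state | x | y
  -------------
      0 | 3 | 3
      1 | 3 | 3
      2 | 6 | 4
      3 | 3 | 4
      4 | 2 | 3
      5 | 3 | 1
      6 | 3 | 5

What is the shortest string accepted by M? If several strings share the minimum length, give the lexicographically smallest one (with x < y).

xyx

A breadth-first search from 0 reaches an accepting state first via the path 0 → 3 → 4 → 2 on input xyx.
No string of length < 3 is accepted (BFS exhausts all shorter strings without reaching an accepting state), and xyx is the lexicographically least accepting string of length 3.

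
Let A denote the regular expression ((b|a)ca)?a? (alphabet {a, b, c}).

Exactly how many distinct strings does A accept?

6

The expression has no Kleene star, so L(A) is finite. Expanding the alternatives gives {ε, a, aca, bca, acaa, bcaa}.
That is 1 of length 0, 1 of length 1, 2 of length 3, 2 of length 4: 6 strings in all.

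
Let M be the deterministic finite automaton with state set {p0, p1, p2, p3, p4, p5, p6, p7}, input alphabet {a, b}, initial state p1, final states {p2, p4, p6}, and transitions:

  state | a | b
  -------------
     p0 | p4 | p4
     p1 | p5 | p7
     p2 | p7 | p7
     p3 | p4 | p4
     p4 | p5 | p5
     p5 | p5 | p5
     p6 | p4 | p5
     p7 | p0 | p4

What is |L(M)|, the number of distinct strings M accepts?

The useful subgraph on states {p0, p1, p4, p7} is acyclic, so L(M) is finite; the longest accepting path visits 4 useful states, giving maximum string length 3.
Counting accepting paths from p1 by length: 1 of length 2, 2 of length 3. Total 3.

3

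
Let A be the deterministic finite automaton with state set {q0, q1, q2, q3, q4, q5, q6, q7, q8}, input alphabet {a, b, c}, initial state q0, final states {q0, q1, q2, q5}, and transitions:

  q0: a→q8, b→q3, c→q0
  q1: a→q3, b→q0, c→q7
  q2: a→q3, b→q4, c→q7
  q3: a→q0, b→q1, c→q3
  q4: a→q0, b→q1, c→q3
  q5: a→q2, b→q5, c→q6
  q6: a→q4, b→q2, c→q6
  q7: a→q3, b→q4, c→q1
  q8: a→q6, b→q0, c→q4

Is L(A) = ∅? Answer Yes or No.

The empty string ε is accepted: the run q0 ends in the accepting state q0.
Since at least one string is accepted, L(A) is not empty.

No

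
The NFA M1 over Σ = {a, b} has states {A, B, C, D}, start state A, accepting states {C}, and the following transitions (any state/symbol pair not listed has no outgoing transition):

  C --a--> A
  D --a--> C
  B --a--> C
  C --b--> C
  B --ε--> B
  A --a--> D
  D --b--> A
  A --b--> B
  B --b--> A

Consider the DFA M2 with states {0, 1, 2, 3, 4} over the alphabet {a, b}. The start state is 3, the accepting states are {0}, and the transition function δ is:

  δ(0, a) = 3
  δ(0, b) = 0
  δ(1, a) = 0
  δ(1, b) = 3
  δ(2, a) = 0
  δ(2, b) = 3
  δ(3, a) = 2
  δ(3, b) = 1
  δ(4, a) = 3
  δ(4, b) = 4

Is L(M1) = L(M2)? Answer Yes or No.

Yes

Exploring the product automaton M1 × M2 from the start pair (A, 3), following both machines on each input symbol, reaches 4 state pairs: (A, 3), (D, 2), (B, 1), (C, 0).
M1 accepts in {C} and M2 accepts in {0}. In every reachable pair the two components are either both accepting — (C, 0) — or both non-accepting, so no string is accepted by exactly one of the machines: L(M1) \ L(M2) and L(M2) \ L(M1) are both empty.
Hence every string is accepted by M1 iff it is accepted by M2, and the two languages coincide.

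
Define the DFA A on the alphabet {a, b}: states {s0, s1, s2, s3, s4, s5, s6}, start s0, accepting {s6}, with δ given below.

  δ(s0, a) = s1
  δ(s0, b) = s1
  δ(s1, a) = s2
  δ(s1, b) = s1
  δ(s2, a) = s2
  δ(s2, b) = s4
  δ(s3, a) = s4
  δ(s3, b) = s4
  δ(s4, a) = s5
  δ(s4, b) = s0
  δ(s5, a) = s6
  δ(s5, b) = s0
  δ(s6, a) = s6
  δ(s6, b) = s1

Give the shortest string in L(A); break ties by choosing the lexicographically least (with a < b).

A breadth-first search from s0 reaches an accepting state first via the path s0 → s1 → s2 → s4 → s5 → s6 on input aabaa.
No string of length < 5 is accepted (BFS exhausts all shorter strings without reaching an accepting state), and aabaa is the lexicographically least accepting string of length 5.

aabaa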